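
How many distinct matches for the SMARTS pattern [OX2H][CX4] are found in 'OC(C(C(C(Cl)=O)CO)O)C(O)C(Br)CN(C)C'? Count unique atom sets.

4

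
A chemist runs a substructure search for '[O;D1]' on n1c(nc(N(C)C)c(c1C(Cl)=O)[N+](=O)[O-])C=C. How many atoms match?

3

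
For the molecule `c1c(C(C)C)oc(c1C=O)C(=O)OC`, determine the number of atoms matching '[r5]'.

5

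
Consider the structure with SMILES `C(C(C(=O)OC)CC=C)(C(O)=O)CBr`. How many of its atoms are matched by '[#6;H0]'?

The query [#6;H0] means: any carbon with no attached hydrogen.
Check the 14 heavy atoms by environment: 3× C (H2) → no; 3× C (H1) → no; 2× C (H0) → match; 3× O (H0) → no; 1× O (H1) → no; 1× C (H3) → no; 1× Br (H0) → no.
That gives 2 matching atoms.

2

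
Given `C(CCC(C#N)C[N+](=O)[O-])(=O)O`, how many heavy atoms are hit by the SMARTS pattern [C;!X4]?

2

The query [C;!X4] means: aliphatic carbon that does not have four total connections.
Check the 12 heavy atoms by environment: 4× C (X4) → no; 1× C (X3) → match; 2× O (X1) → no; 1× O (X2) → no; 1× C (X2) → match; 1× N (X1) → no; 1× N (charge +1, X3) → no; 1× O (charge -1, X1) → no.
Summing the matching environments: 1 + 1 = 2 matching atoms.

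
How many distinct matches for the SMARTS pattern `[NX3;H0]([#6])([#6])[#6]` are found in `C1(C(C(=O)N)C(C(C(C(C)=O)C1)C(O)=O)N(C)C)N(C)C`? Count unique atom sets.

2

[NX3;H0]([#6])([#6])[#6] is the SMARTS for a tertiary amine: a trivalent nitrogen with no H, bonded to three carbons.
The molecule carries 2 separate instances of a dimethylamino group (-N(CH3)2) meeting every constraint; each maps to a distinct set of atoms, giving 2 matches.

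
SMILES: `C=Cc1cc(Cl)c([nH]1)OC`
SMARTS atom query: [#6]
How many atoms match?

7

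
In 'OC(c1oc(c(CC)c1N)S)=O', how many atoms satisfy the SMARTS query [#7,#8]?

4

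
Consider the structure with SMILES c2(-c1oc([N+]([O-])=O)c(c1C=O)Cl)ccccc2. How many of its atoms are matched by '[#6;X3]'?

11

The query [#6;X3] means: any carbon (aromatic or not) with three total connections.
Check the 17 heavy atoms by environment: 1× o (aromatic, X2) → no; 10× c (aromatic, X3) → match; 1× Cl (X1) → no; 1× C (X3) → match; 2× O (X1) → no; 1× N (charge +1, X3) → no; 1× O (charge -1, X1) → no.
Summing the matching environments: 10 + 1 = 11 matching atoms.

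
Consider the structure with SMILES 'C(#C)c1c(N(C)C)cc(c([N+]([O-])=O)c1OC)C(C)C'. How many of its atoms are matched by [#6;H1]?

3

The query [#6;H1] means: any carbon bearing exactly one hydrogen.
Check the 19 heavy atoms by environment: 5× c (aromatic, H0) → no; 1× c (aromatic, H1) → match; 1× N (charge +1, H0) → no; 1× O (charge -1, H0) → no; 2× O (H0) → no; 5× C (H3) → no; 1× N (H0) → no; 1× C (H0) → no; 2× C (H1) → match.
Summing the matching environments: 1 + 2 = 3 matching atoms.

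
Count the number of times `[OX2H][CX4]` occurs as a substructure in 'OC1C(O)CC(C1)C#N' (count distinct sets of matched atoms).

2

[OX2H][CX4] is the SMARTS for an aliphatic alcohol: a hydroxyl oxygen bound to an sp3 (X4) carbon.
The molecule carries 2 separate instances of a hydroxyl group (-OH) meeting every constraint; each maps to a distinct set of atoms, giving 2 matches.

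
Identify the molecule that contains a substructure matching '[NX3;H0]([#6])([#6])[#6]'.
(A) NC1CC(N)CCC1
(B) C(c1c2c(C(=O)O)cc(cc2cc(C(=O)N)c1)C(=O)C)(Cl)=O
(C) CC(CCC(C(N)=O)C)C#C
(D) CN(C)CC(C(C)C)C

[NX3;H0]([#6])([#6])[#6] describes a trivalent nitrogen with no H, bonded to three carbons (a tertiary amine).
(A) has a primary amino group (-NH2) but the nitrogen has H2, not H0 with three carbons.
(B) has a primary amide (-C(=O)NH2) but the amide nitrogen has H2 and only one carbon neighbour.
(C) has a primary amide (-C(=O)NH2) but the amide nitrogen has H2 and only one carbon neighbour.
(D) contains a dimethylamino group (-N(CH3)2), which satisfies every atom and bond constraint.
So the answer is (D).

D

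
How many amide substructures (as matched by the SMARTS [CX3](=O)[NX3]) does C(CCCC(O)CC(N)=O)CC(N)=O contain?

2

[CX3](=O)[NX3] is the SMARTS for an amide: a carbonyl carbon bonded to a trivalent nitrogen.
The molecule carries 2 separate instances of a primary amide (-C(=O)NH2) meeting every constraint; each maps to a distinct set of atoms, giving 2 matches.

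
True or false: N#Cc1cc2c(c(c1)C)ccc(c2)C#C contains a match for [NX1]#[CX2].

True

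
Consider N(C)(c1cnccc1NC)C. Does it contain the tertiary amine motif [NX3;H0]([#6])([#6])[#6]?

The pattern [NX3;H0]([#6])([#6])[#6] describes a trivalent nitrogen with no H, bonded to three carbons — a tertiary amine.
The molecule carries a dimethylamino group (-N(CH3)2), whose atoms satisfy every constraint of the query, so the pattern matches.

Yes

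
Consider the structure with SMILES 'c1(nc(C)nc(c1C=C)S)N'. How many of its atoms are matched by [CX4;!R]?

1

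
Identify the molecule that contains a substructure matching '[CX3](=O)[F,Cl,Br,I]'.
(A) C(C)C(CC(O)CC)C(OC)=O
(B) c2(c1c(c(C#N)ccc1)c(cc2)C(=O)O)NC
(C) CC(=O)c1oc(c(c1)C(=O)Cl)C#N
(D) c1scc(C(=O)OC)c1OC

[CX3](=O)[F,Cl,Br,I] describes a carbonyl carbon bonded to a halogen (an acyl halide).
(A) has a methyl-ester group (-C(=O)OCH3) but the carbonyl is bonded to -O-C, not to a halogen.
(B) has a carboxylic acid group (-C(=O)OH) but the carbonyl is bonded to -OH, not to a halogen.
(C) contains an acyl chloride (-C(=O)Cl), which satisfies every atom and bond constraint.
(D) has a methyl-ester group (-C(=O)OCH3) but the carbonyl is bonded to -O-C, not to a halogen.
So the answer is (C).

C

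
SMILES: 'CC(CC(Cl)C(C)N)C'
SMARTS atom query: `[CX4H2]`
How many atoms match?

The query [CX4H2] means: sp3 carbon (X4) with exactly two hydrogens.
Check the 9 heavy atoms by environment: 3× C (H3, X4) → no; 3× C (H1, X4) → no; 1× C (H2, X4) → match; 1× Cl (H0, X1) → no; 1× N (H2, X3) → no.
That gives 1 matching atom.

1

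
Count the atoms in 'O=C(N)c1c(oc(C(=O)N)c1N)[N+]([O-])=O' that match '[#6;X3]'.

6

The query [#6;X3] means: any carbon (aromatic or not) with three total connections.
Check the 15 heavy atoms by environment: 1× o (aromatic, X2) → no; 4× c (aromatic, X3) → match; 2× C (X3) → match; 3× O (X1) → no; 3× N (X3) → no; 1× N (charge +1, X3) → no; 1× O (charge -1, X1) → no.
Summing the matching environments: 4 + 2 = 6 matching atoms.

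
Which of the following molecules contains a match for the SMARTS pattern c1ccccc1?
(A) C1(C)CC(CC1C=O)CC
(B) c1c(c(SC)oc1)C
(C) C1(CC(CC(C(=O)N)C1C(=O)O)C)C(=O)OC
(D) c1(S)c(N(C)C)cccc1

D

c1ccccc1 describes six aromatic carbons in a ring (a benzene ring).
(A) has a methyl group (-CH3) but no six-membered all-carbon aromatic ring is present.
(B) has a methyl group (-CH3) but no six-membered all-carbon aromatic ring is present.
(C) has a methyl group (-CH3) but no six-membered all-carbon aromatic ring is present.
(D) contains the required atom environment, so the pattern matches.
So the answer is (D).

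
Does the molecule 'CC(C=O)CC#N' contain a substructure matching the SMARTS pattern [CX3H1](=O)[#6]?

Yes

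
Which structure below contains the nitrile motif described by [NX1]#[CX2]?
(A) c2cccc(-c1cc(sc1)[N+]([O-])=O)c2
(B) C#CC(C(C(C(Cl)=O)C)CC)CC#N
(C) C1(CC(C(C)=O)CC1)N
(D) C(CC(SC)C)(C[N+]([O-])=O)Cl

B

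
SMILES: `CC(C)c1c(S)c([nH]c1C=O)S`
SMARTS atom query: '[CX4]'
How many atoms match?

The query [CX4] means: C with X4: aliphatic carbon with exactly 4 total connections (bonds + H).
Check the 12 heavy atoms by environment: 1× n (aromatic, X3) → no; 4× c (aromatic, X3) → no; 3× C (X4) → match; 1× C (X3) → no; 1× O (X1) → no; 2× S (X2) → no.
That gives 3 matching atoms.

3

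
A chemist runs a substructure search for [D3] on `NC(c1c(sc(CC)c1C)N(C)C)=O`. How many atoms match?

The query [D3] means: atom with exactly three heavy-atom neighbours.
Check the 14 heavy atoms by environment: 1× s (aromatic, D2) → no; 4× c (aromatic, D3) → match; 4× C (D1) → no; 1× C (D3) → match; 1× O (D1) → no; 1× N (D1) → no; 1× C (D2) → no; 1× N (D3) → match.
Summing the matching environments: 4 + 1 + 1 = 6 matching atoms.

6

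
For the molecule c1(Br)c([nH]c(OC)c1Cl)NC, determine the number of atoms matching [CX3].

The query [CX3] means: C with X3: aliphatic carbon with exactly 3 total connections.
Check the 11 heavy atoms by environment: 1× n (aromatic, X3) → no; 4× c (aromatic, X3) → no; 1× N (X3) → no; 2× C (X4) → no; 1× Cl (X1) → no; 1× Br (X1) → no; 1× O (X2) → no.
No environment satisfies the query, so 0 matching atoms.

0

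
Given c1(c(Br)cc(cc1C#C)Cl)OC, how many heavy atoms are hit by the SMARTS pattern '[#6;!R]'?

3

Check the 12 heavy atoms by environment: 6× c (aromatic, in 6-ring) → no; 3× C (acyclic) → match; 1× Cl (acyclic) → no; 1× O (acyclic) → no; 1× Br (acyclic) → no.
That gives 3 matching atoms.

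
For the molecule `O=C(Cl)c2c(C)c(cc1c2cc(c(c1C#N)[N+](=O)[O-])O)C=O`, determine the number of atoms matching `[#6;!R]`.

Check the 22 heavy atoms by environment: 10× c (aromatic, in 6-ring) → no; 4× C (acyclic) → match; 4× O (acyclic) → no; 1× N (acyclic) → no; 1× N (charge +1, acyclic) → no; 1× O (charge -1, acyclic) → no; 1× Cl (acyclic) → no.
That gives 4 matching atoms.

4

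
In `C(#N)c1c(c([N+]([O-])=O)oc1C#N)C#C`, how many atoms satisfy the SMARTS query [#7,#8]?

6

Check the 14 heavy atoms by environment: 1× o (aromatic) → match; 4× c (aromatic) → no; 4× C → no; 2× N → match; 1× N (charge +1) → match; 1× O (charge -1) → match; 1× O → match.
Summing the matching environments: 1 + 2 + 1 + 1 + 1 = 6 matching atoms.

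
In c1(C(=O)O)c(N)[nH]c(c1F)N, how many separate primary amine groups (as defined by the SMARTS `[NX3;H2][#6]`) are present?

[NX3;H2][#6] is the SMARTS for a primary amine: a trivalent nitrogen with two H attached to carbon.
The molecule carries 2 separate instances of a primary amino group (-NH2) meeting every constraint; each maps to a distinct set of atoms, giving 2 matches.

2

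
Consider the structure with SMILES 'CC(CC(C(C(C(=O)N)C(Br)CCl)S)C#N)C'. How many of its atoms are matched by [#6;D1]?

2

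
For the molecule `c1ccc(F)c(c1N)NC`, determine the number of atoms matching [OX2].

The query [OX2] means: aliphatic oxygen with two total connections — ether, hydroxyl, or ester single-bond O.
Check the 10 heavy atoms by environment: 6× c (aromatic, X3) → no; 2× N (X3) → no; 1× F (X1) → no; 1× C (X4) → no.
No environment satisfies the query, so 0 matching atoms.

0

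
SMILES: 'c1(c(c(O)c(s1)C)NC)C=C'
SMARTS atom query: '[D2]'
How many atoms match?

3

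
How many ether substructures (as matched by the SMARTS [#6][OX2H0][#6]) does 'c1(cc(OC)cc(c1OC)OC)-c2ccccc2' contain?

3

[#6][OX2H0][#6] is the SMARTS for an ether: an aliphatic oxygen bridging two carbons with no H on the oxygen.
The molecule carries 3 separate instances of a methoxy ether (-OCH3) meeting every constraint; each maps to a distinct set of atoms, giving 3 matches.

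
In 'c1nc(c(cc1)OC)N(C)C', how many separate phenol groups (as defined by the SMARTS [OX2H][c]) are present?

0

[OX2H][c] is the SMARTS for a phenol: a hydroxyl oxygen attached to an aromatic carbon.
The molecule has a methoxy ether (-OCH3), but the oxygen has H0, not H1; nothing else fits, so there are 0 matches.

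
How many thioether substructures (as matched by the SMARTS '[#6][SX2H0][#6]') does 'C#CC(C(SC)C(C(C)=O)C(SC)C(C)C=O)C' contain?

[#6][SX2H0][#6] is the SMARTS for a thioether: an aliphatic sulfur bridging two carbons with no H on the sulfur.
The molecule carries 2 separate instances of a methylthio ether (-SCH3) meeting every constraint; each maps to a distinct set of atoms, giving 2 matches.

2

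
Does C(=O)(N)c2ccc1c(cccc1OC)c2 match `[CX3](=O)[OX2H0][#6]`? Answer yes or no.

No

The pattern [CX3](=O)[OX2H0][#6] describes a carbonyl carbon bonded to an oxygen that is itself bonded to carbon (no H on that O) — an ester.
The closest candidate here is a methoxy ether (-OCH3), but the ether oxygen is not adjacent to a C=O carbon. No other fragment satisfies the full query, so there is no match.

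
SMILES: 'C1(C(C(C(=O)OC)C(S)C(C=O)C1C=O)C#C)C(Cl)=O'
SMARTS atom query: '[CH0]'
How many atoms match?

3

The query [CH0] means: aliphatic carbon with no attached hydrogen.
Check the 20 heavy atoms by environment: 9× C (H1) → no; 3× C (H0) → match; 5× O (H0) → no; 1× C (H3) → no; 1× Cl (H0) → no; 1× S (H1) → no.
That gives 3 matching atoms.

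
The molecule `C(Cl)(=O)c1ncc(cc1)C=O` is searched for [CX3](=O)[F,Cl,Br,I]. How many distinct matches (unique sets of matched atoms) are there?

[CX3](=O)[F,Cl,Br,I] is the SMARTS for an acyl halide: a carbonyl carbon bonded to a halogen.
Exactly one fragment in the molecule meets all constraints, giving 1 match.

1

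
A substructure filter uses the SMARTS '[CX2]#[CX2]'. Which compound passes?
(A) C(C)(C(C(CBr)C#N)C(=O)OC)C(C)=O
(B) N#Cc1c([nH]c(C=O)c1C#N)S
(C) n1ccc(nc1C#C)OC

C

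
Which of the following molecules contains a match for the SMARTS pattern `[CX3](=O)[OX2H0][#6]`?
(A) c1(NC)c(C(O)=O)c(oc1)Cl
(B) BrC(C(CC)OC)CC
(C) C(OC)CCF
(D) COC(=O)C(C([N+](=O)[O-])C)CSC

[CX3](=O)[OX2H0][#6] describes a carbonyl carbon bonded to an oxygen that is itself bonded to carbon (no H on that O) (an ester).
(A) has a carboxylic acid group (-C(=O)OH) but the singly-bonded O carries H (OX2H1, not H0).
(B) has a methoxy ether (-OCH3) but the ether oxygen is not adjacent to a C=O carbon.
(C) has a methoxy ether (-OCH3) but the ether oxygen is not adjacent to a C=O carbon.
(D) contains a methyl-ester group (-C(=O)OCH3), which satisfies every atom and bond constraint.
So the answer is (D).

D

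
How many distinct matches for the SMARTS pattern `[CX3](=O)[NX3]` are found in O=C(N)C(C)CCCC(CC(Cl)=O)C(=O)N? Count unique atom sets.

2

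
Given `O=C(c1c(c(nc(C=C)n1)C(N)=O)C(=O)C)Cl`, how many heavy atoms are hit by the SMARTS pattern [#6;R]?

The query [#6;R] means: carbon that is part of a ring.
Check the 17 heavy atoms by environment: 2× n (aromatic, in 6-ring) → no; 4× c (aromatic, in 6-ring) → match; 6× C (acyclic) → no; 3× O (acyclic) → no; 1× Cl (acyclic) → no; 1× N (acyclic) → no.
That gives 4 matching atoms.

4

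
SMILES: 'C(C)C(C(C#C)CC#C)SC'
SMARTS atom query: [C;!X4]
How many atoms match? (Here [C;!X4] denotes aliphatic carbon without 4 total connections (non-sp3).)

4

The query [C;!X4] means: aliphatic carbon that does not have four total connections.
Check the 11 heavy atoms by environment: 6× C (X4) → no; 4× C (X2) → match; 1× S (X2) → no.
That gives 4 matching atoms.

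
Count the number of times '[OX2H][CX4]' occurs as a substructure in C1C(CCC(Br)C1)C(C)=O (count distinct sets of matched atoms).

[OX2H][CX4] is the SMARTS for an aliphatic alcohol: a hydroxyl oxygen bound to an sp3 (X4) carbon.
No fragment in the molecule satisfies every constraint, giving 0 matches.

0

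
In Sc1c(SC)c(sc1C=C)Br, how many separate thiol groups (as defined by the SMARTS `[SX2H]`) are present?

1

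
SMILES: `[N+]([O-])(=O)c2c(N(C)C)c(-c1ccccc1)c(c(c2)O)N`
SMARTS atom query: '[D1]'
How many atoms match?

6

The query [D1] means: atom with exactly one heavy-atom neighbour (degree 1).
Check the 20 heavy atoms by environment: 6× c (aromatic, D3) → no; 6× c (aromatic, D2) → no; 1× N (D3) → no; 2× C (D1) → match; 1× N (D1) → match; 1× N (charge +1, D3) → no; 1× O (charge -1, D1) → match; 2× O (D1) → match.
Summing the matching environments: 2 + 1 + 1 + 2 = 6 matching atoms.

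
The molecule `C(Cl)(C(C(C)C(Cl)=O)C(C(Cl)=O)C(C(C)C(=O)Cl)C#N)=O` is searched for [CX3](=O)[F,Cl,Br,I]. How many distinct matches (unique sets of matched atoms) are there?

[CX3](=O)[F,Cl,Br,I] is the SMARTS for an acyl halide: a carbonyl carbon bonded to a halogen.
The molecule carries 4 separate instances of an acyl chloride (-C(=O)Cl) meeting every constraint; each maps to a distinct set of atoms, giving 4 matches.

4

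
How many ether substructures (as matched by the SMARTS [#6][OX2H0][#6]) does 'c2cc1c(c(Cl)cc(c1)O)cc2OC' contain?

1

[#6][OX2H0][#6] is the SMARTS for an ether: an aliphatic oxygen bridging two carbons with no H on the oxygen.
Exactly one fragment in the molecule meets all constraints, giving 1 match.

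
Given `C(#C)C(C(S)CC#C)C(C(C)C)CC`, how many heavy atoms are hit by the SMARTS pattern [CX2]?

The query [CX2] means: C with X2: aliphatic carbon with exactly 2 total connections.
Check the 14 heavy atoms by environment: 9× C (X4) → no; 4× C (X2) → match; 1× S (X2) → no.
That gives 4 matching atoms.

4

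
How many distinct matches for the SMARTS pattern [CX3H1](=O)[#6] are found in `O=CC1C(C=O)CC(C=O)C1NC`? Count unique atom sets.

3

[CX3H1](=O)[#6] is the SMARTS for an aldehyde: an sp2 carbon with one H, double-bonded to O and single-bonded to carbon.
The molecule carries 3 separate instances of an aldehyde (-CHO) meeting every constraint; each maps to a distinct set of atoms, giving 3 matches.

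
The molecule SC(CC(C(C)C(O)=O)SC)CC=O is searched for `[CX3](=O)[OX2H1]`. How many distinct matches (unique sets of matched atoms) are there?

1

[CX3](=O)[OX2H1] is the SMARTS for a carboxylic acid: an sp2 carbon double-bonded to O and single-bonded to an -OH oxygen.
Exactly one fragment in the molecule meets all constraints, giving 1 match.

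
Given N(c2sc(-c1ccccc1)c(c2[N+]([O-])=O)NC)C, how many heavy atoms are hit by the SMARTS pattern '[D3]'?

6

The query [D3] means: atom with exactly three heavy-atom neighbours.
Check the 18 heavy atoms by environment: 1× s (aromatic, D2) → no; 5× c (aromatic, D3) → match; 2× N (D2) → no; 2× C (D1) → no; 1× N (charge +1, D3) → match; 1× O (charge -1, D1) → no; 1× O (D1) → no; 5× c (aromatic, D2) → no.
Summing the matching environments: 5 + 1 = 6 matching atoms.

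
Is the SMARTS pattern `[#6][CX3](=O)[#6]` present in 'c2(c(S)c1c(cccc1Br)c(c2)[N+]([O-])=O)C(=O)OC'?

No

The pattern [#6][CX3](=O)[#6] describes a carbonyl carbon (no H) flanked by two carbons — a ketone.
The closest candidate here is a methyl-ester group (-C(=O)OCH3), but one neighbour of the carbonyl carbon is O, not C. No other fragment satisfies the full query, so there is no match.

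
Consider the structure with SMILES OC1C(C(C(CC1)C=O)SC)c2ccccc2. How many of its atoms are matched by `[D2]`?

Check the 17 heavy atoms by environment: 3× C (D2) → match; 4× C (D3) → no; 1× S (D2) → match; 1× C (D1) → no; 2× O (D1) → no; 1× c (aromatic, D3) → no; 5× c (aromatic, D2) → match.
Summing the matching environments: 3 + 1 + 5 = 9 matching atoms.

9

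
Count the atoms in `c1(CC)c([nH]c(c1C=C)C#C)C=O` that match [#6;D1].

The query [#6;D1] means: carbon bonded to exactly one heavy atom.
Check the 13 heavy atoms by environment: 1× n (aromatic, D2) → no; 4× c (aromatic, D3) → no; 4× C (D2) → no; 3× C (D1) → match; 1× O (D1) → no.
That gives 3 matching atoms.

3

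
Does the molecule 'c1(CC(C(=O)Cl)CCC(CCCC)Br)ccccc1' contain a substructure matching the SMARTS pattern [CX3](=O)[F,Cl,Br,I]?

The pattern [CX3](=O)[F,Cl,Br,I] describes a carbonyl carbon bonded to a halogen — an acyl halide.
The molecule carries an acyl chloride (-C(=O)Cl), whose atoms satisfy every constraint of the query, so the pattern matches.

Yes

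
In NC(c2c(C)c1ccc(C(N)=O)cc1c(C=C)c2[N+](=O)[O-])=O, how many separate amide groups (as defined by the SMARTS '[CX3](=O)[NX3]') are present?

2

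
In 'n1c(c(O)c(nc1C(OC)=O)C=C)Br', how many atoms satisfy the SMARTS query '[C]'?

4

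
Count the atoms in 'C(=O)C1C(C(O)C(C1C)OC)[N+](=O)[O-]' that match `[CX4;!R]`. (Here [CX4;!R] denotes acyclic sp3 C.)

2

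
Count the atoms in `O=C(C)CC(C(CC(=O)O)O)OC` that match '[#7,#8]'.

5

The query [#7,#8] means: nitrogen or oxygen (comma = OR).
Check the 13 heavy atoms by environment: 8× C → no; 5× O → match.
That gives 5 matching atoms.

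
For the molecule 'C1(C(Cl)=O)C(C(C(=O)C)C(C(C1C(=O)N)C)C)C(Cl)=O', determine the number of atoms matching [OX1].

4

Check the 20 heavy atoms by environment: 9× C (X4) → no; 4× C (X3) → no; 4× O (X1) → match; 1× N (X3) → no; 2× Cl (X1) → no.
That gives 4 matching atoms.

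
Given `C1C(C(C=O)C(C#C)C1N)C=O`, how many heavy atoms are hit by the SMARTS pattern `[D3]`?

4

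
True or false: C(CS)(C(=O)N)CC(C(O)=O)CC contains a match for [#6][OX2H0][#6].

The pattern [#6][OX2H0][#6] describes an aliphatic oxygen bridging two carbons with no H on the oxygen — an ether.
The closest candidate here is a carboxylic acid group (-C(=O)OH), but the -OH oxygen has H1; the =O is OX1, not OX2. No other fragment satisfies the full query, so there is no match.

False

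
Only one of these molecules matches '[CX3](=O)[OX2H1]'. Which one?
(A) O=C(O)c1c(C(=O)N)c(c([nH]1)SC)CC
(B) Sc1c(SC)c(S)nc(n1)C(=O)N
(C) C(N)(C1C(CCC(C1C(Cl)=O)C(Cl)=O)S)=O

A

[CX3](=O)[OX2H1] describes an sp2 carbon double-bonded to O and single-bonded to an -OH oxygen (a carboxylic acid).
(A) contains a carboxylic acid group (-C(=O)OH), which satisfies every atom and bond constraint.
(B) has a primary amide (-C(=O)NH2) but the carbonyl is bonded to N, not to an -OH oxygen.
(C) has an acyl chloride (-C(=O)Cl) but the carbonyl is bonded to Cl, not to an -OH oxygen.
So the answer is (A).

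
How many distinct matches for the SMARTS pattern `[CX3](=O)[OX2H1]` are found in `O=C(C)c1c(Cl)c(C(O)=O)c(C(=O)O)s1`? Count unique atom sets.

[CX3](=O)[OX2H1] is the SMARTS for a carboxylic acid: an sp2 carbon double-bonded to O and single-bonded to an -OH oxygen.
The molecule carries 2 separate instances of a carboxylic acid group (-C(=O)OH) meeting every constraint; each maps to a distinct set of atoms, giving 2 matches.

2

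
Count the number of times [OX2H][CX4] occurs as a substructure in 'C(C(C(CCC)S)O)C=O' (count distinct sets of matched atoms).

[OX2H][CX4] is the SMARTS for an aliphatic alcohol: a hydroxyl oxygen bound to an sp3 (X4) carbon.
Exactly one fragment in the molecule meets all constraints, giving 1 match.

1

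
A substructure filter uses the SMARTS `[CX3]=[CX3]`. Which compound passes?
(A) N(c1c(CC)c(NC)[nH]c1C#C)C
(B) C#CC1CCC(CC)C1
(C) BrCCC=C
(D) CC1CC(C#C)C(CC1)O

C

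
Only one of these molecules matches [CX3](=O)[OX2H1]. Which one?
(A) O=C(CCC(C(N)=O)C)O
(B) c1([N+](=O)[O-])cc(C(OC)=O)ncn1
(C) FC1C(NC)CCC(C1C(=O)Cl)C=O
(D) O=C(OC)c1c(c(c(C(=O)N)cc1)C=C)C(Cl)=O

A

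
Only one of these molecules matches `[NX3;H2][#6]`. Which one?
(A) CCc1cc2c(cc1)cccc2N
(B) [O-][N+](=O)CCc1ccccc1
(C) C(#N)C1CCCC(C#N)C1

A

[NX3;H2][#6] describes a trivalent nitrogen with two H attached to carbon (a primary amine).
(A) contains a primary amino group (-NH2), which satisfies every atom and bond constraint.
(B) has a nitro group (-[N+](=O)[O-]) but the nitrogen is [N+] with no H, not NX3H2.
(C) has a nitrile (-C#N) but the nitrogen is NX1 (triple-bonded), not NX3 with two H.
So the answer is (A).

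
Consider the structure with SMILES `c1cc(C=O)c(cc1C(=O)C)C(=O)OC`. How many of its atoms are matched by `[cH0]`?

Check the 15 heavy atoms by environment: 3× c (aromatic, H0) → match; 3× c (aromatic, H1) → no; 2× C (H0) → no; 4× O (H0) → no; 2× C (H3) → no; 1× C (H1) → no.
That gives 3 matching atoms.

3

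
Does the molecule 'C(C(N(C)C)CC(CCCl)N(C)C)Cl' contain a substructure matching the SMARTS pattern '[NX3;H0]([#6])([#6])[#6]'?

The pattern [NX3;H0]([#6])([#6])[#6] describes a trivalent nitrogen with no H, bonded to three carbons — a tertiary amine.
The molecule carries a dimethylamino group (-N(CH3)2), whose atoms satisfy every constraint of the query, so the pattern matches.

Yes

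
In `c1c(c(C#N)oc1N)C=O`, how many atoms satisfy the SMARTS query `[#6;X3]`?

5

The query [#6;X3] means: any carbon (aromatic or not) with three total connections.
Check the 10 heavy atoms by environment: 1× o (aromatic, X2) → no; 4× c (aromatic, X3) → match; 1× N (X3) → no; 1× C (X2) → no; 1× N (X1) → no; 1× C (X3) → match; 1× O (X1) → no.
Summing the matching environments: 4 + 1 = 5 matching atoms.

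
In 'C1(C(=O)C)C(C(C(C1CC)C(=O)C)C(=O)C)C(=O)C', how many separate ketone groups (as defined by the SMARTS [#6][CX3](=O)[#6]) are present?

[#6][CX3](=O)[#6] is the SMARTS for a ketone: a carbonyl carbon (no H) flanked by two carbons.
The molecule carries 4 separate instances of an acetyl/ketone group (-C(=O)CH3) meeting every constraint; each maps to a distinct set of atoms, giving 4 matches.

4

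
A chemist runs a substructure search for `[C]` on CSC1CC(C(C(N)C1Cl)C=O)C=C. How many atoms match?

10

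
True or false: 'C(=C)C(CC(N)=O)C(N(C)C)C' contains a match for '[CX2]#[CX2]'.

False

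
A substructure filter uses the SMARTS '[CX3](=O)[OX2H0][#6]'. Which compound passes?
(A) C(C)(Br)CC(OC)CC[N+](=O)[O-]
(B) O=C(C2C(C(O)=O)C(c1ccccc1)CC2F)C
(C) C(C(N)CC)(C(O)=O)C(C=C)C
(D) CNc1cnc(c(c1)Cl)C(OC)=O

D

[CX3](=O)[OX2H0][#6] describes a carbonyl carbon bonded to an oxygen that is itself bonded to carbon (no H on that O) (an ester).
(A) has a methoxy ether (-OCH3) but the ether oxygen is not adjacent to a C=O carbon.
(B) has a carboxylic acid group (-C(=O)OH) but the singly-bonded O carries H (OX2H1, not H0).
(C) has a carboxylic acid group (-C(=O)OH) but the singly-bonded O carries H (OX2H1, not H0).
(D) contains a methyl-ester group (-C(=O)OCH3), which satisfies every atom and bond constraint.
So the answer is (D).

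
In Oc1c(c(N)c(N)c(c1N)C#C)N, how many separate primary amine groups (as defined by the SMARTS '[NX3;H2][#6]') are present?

4

[NX3;H2][#6] is the SMARTS for a primary amine: a trivalent nitrogen with two H attached to carbon.
The molecule carries 4 separate instances of a primary amino group (-NH2) meeting every constraint; each maps to a distinct set of atoms, giving 4 matches.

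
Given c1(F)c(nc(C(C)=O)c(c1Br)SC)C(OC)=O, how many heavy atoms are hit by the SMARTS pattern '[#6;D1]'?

The query [#6;D1] means: carbon bonded to exactly one heavy atom.
Check the 17 heavy atoms by environment: 1× n (aromatic, D2) → no; 5× c (aromatic, D3) → no; 1× S (D2) → no; 3× C (D1) → match; 1× Br (D1) → no; 2× C (D3) → no; 2× O (D1) → no; 1× O (D2) → no; 1× F (D1) → no.
That gives 3 matching atoms.

3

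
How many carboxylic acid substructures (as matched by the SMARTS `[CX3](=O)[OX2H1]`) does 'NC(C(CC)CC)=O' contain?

[CX3](=O)[OX2H1] is the SMARTS for a carboxylic acid: an sp2 carbon double-bonded to O and single-bonded to an -OH oxygen.
The molecule has a primary amide (-C(=O)NH2), but the carbonyl is bonded to N, not to an -OH oxygen; nothing else fits, so there are 0 matches.

0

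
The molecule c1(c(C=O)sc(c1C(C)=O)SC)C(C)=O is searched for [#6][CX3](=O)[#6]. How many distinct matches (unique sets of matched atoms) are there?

2

[#6][CX3](=O)[#6] is the SMARTS for a ketone: a carbonyl carbon (no H) flanked by two carbons.
The molecule carries 2 separate instances of an acetyl/ketone group (-C(=O)CH3) meeting every constraint; each maps to a distinct set of atoms, giving 2 matches.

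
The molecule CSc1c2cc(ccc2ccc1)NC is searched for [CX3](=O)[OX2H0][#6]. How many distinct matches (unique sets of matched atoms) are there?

0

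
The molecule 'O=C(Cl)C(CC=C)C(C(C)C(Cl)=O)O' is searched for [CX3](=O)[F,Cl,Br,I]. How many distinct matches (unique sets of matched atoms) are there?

[CX3](=O)[F,Cl,Br,I] is the SMARTS for an acyl halide: a carbonyl carbon bonded to a halogen.
The molecule carries 2 separate instances of an acyl chloride (-C(=O)Cl) meeting every constraint; each maps to a distinct set of atoms, giving 2 matches.

2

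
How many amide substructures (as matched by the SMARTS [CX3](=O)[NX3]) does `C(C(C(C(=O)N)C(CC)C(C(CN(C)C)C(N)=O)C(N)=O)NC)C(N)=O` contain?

4

[CX3](=O)[NX3] is the SMARTS for an amide: a carbonyl carbon bonded to a trivalent nitrogen.
The molecule carries 4 separate instances of a primary amide (-C(=O)NH2) meeting every constraint; each maps to a distinct set of atoms, giving 4 matches.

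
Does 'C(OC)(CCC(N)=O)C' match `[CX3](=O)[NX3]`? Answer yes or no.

Yes

The pattern [CX3](=O)[NX3] describes a carbonyl carbon bonded to a trivalent nitrogen — an amide.
The molecule carries a primary amide (-C(=O)NH2), whose atoms satisfy every constraint of the query, so the pattern matches.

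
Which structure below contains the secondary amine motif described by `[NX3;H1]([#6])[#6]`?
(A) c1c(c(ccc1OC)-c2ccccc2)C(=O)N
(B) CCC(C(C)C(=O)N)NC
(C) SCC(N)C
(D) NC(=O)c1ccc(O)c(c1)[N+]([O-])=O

B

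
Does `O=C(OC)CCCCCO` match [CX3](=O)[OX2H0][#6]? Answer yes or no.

The pattern [CX3](=O)[OX2H0][#6] describes a carbonyl carbon bonded to an oxygen that is itself bonded to carbon (no H on that O) — an ester.
The molecule carries a methyl-ester group (-C(=O)OCH3), whose atoms satisfy every constraint of the query, so the pattern matches.

Yes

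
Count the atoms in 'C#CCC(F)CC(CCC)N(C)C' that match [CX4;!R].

The query [CX4;!R] means: aliphatic carbon with four total connections, not in a ring.
Check the 13 heavy atoms by environment: 9× C (X4, acyclic) → match; 2× C (X2, acyclic) → no; 1× F (X1, acyclic) → no; 1× N (X3, acyclic) → no.
That gives 9 matching atoms.

9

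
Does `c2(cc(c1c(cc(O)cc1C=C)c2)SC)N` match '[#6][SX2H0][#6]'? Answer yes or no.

Yes

The pattern [#6][SX2H0][#6] describes an aliphatic sulfur bridging two carbons with no H on the sulfur — a thioether.
The molecule carries a methylthio ether (-SCH3), whose atoms satisfy every constraint of the query, so the pattern matches.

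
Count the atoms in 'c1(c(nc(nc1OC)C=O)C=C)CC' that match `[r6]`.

The query [r6] means: r6 matches atoms in a six-membered ring.
Check the 14 heavy atoms by environment: 2× n (aromatic, in 6-ring) → match; 4× c (aromatic, in 6-ring) → match; 6× C (acyclic) → no; 2× O (acyclic) → no.
Summing the matching environments: 2 + 4 = 6 matching atoms.

6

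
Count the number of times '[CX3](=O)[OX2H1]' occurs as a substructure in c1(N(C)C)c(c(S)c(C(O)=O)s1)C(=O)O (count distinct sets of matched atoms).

2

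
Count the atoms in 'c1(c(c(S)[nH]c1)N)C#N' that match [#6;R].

The query [#6;R] means: carbon that is part of a ring.
Check the 9 heavy atoms by environment: 1× n (aromatic, in 5-ring) → no; 4× c (aromatic, in 5-ring) → match; 1× C (acyclic) → no; 2× N (acyclic) → no; 1× S (acyclic) → no.
That gives 4 matching atoms.

4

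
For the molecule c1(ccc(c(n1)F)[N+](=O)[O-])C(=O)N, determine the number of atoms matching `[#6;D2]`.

2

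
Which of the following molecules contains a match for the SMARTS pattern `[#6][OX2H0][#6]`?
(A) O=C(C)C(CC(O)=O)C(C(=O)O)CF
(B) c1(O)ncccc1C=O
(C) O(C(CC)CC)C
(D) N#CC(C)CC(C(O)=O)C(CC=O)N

[#6][OX2H0][#6] describes an aliphatic oxygen bridging two carbons with no H on the oxygen (an ether).
(A) has a carboxylic acid group (-C(=O)OH) but the -OH oxygen has H1; the =O is OX1, not OX2.
(B) has a hydroxyl group (-OH) but the oxygen has H1, not H0 bridging two carbons.
(C) contains a methoxy ether (-OCH3), which satisfies every atom and bond constraint.
(D) has a carboxylic acid group (-C(=O)OH) but the -OH oxygen has H1; the =O is OX1, not OX2.
So the answer is (C).

C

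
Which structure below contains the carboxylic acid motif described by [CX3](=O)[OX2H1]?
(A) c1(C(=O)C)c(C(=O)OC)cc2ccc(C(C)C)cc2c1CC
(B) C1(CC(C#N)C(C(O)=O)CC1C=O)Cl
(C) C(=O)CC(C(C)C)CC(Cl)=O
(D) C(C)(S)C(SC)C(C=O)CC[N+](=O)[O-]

B

[CX3](=O)[OX2H1] describes an sp2 carbon double-bonded to O and single-bonded to an -OH oxygen (a carboxylic acid).
(A) has a methyl-ester group (-C(=O)OCH3) but the singly-bonded O has no H (OX2H0, not OX2H1).
(B) contains a carboxylic acid group (-C(=O)OH), which satisfies every atom and bond constraint.
(C) has an aldehyde (-CHO) but there is no singly-bonded oxygen on the carbonyl carbon.
(D) has an aldehyde (-CHO) but there is no singly-bonded oxygen on the carbonyl carbon.
So the answer is (B).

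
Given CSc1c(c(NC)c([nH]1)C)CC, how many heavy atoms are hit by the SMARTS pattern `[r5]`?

Check the 12 heavy atoms by environment: 1× n (aromatic, in 5-ring) → match; 4× c (aromatic, in 5-ring) → match; 1× N (acyclic) → no; 5× C (acyclic) → no; 1× S (acyclic) → no.
Summing the matching environments: 1 + 4 = 5 matching atoms.

5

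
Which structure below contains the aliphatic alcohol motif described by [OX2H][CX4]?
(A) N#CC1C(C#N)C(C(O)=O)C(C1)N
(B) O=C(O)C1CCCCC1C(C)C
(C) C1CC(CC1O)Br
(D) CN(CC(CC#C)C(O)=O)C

C

[OX2H][CX4] describes a hydroxyl oxygen bound to an sp3 (X4) carbon (an aliphatic alcohol).
(A) has a carboxylic acid group (-C(=O)OH) but the -OH is on a CX3 carbonyl carbon, not a CX4 carbon.
(B) has a carboxylic acid group (-C(=O)OH) but the -OH is on a CX3 carbonyl carbon, not a CX4 carbon.
(C) contains a hydroxyl group (-OH), which satisfies every atom and bond constraint.
(D) has a carboxylic acid group (-C(=O)OH) but the -OH is on a CX3 carbonyl carbon, not a CX4 carbon.
So the answer is (C).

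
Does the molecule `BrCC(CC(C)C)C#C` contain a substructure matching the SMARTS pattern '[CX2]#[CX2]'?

Yes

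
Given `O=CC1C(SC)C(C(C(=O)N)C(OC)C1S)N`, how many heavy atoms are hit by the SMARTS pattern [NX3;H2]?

2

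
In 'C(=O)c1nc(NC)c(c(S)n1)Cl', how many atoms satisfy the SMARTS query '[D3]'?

4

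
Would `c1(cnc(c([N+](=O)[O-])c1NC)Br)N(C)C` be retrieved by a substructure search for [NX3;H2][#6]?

The pattern [NX3;H2][#6] describes a trivalent nitrogen with two H attached to carbon — a primary amine.
The closest candidate here is a dimethylamino group (-N(CH3)2), but the nitrogen has H0, not H2. No other fragment satisfies the full query, so there is no match.

No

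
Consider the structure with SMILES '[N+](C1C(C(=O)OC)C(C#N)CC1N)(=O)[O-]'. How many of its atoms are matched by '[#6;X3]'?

1

The query [#6;X3] means: any carbon (aromatic or not) with three total connections.
Check the 15 heavy atoms by environment: 6× C (X4) → no; 1× N (charge +1, X3) → no; 1× O (charge -1, X1) → no; 2× O (X1) → no; 1× C (X3) → match; 1× O (X2) → no; 1× C (X2) → no; 1× N (X1) → no; 1× N (X3) → no.
That gives 1 matching atom.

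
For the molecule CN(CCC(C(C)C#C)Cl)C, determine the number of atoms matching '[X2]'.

Check the 11 heavy atoms by environment: 7× C (X4) → no; 1× N (X3) → no; 1× Cl (X1) → no; 2× C (X2) → match.
That gives 2 matching atoms.

2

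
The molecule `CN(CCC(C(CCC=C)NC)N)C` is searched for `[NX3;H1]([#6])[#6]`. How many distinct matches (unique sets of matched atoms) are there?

[NX3;H1]([#6])[#6] is the SMARTS for a secondary amine: a trivalent nitrogen with one H, bonded to two carbons.
Exactly one fragment in the molecule meets all constraints, giving 1 match.

1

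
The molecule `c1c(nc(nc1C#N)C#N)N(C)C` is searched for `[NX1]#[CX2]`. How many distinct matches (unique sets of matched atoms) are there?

2

[NX1]#[CX2] is the SMARTS for a nitrile: a nitrogen triple-bonded to a two-connected carbon.
The molecule carries 2 separate instances of a nitrile (-C#N) meeting every constraint; each maps to a distinct set of atoms, giving 2 matches.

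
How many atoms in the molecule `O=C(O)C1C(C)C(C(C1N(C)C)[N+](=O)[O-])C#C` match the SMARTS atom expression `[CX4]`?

The query [CX4] means: C with X4: aliphatic carbon with exactly 4 total connections (bonds + H).
Check the 17 heavy atoms by environment: 8× C (X4) → match; 1× N (charge +1, X3) → no; 1× O (charge -1, X1) → no; 2× O (X1) → no; 2× C (X2) → no; 1× N (X3) → no; 1× C (X3) → no; 1× O (X2) → no.
That gives 8 matching atoms.

8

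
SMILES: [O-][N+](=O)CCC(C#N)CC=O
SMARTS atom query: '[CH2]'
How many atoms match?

3

The query [CH2] means: aliphatic carbon with exactly two hydrogens.
Check the 11 heavy atoms by environment: 3× C (H2) → match; 2× C (H1) → no; 1× C (H0) → no; 1× N (H0) → no; 2× O (H0) → no; 1× N (charge +1, H0) → no; 1× O (charge -1, H0) → no.
That gives 3 matching atoms.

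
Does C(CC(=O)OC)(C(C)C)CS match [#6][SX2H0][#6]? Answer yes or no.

No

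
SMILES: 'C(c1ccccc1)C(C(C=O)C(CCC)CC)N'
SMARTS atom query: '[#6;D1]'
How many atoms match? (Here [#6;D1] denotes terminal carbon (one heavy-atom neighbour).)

The query [#6;D1] means: carbon bonded to exactly one heavy atom.
Check the 18 heavy atoms by environment: 5× C (D2) → no; 3× C (D3) → no; 2× C (D1) → match; 1× c (aromatic, D3) → no; 5× c (aromatic, D2) → no; 1× N (D1) → no; 1× O (D1) → no.
That gives 2 matching atoms.

2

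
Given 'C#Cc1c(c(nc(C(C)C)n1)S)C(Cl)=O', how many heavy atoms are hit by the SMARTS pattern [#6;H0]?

Check the 15 heavy atoms by environment: 2× n (aromatic, H0) → no; 4× c (aromatic, H0) → match; 2× C (H0) → match; 2× C (H1) → no; 1× O (H0) → no; 1× Cl (H0) → no; 1× S (H1) → no; 2× C (H3) → no.
Summing the matching environments: 4 + 2 = 6 matching atoms.

6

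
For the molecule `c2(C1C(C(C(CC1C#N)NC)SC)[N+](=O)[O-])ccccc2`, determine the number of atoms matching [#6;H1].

The query [#6;H1] means: any carbon bearing exactly one hydrogen.
Check the 21 heavy atoms by environment: 5× C (H1) → match; 1× C (H2) → no; 1× S (H0) → no; 2× C (H3) → no; 1× N (H1) → no; 1× N (charge +1, H0) → no; 1× O (charge -1, H0) → no; 1× O (H0) → no; 1× C (H0) → no; 1× N (H0) → no; 1× c (aromatic, H0) → no; 5× c (aromatic, H1) → match.
Summing the matching environments: 5 + 5 = 10 matching atoms.

10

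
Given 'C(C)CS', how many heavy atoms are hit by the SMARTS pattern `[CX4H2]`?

Check the 4 heavy atoms by environment: 2× C (H2, X4) → match; 1× S (H1, X2) → no; 1× C (H3, X4) → no.
That gives 2 matching atoms.

2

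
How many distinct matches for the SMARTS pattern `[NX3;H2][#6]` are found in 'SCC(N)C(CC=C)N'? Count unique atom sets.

2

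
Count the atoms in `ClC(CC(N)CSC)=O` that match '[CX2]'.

Check the 9 heavy atoms by environment: 4× C (X4) → no; 1× C (X3) → no; 1× O (X1) → no; 1× Cl (X1) → no; 1× S (X2) → no; 1× N (X3) → no.
No environment satisfies the query, so 0 matching atoms.

0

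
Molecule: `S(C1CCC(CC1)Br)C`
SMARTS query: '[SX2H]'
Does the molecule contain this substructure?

The pattern [SX2H] describes an aliphatic sulfur with two connections, one being H — a thiol.
The closest candidate here is a methylthio ether (-SCH3), but the sulfur has H0 (bonded to two carbons), not H1. No other fragment satisfies the full query, so there is no match.

No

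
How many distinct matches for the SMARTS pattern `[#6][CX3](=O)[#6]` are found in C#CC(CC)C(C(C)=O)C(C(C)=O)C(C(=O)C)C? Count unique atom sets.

[#6][CX3](=O)[#6] is the SMARTS for a ketone: a carbonyl carbon (no H) flanked by two carbons.
The molecule carries 3 separate instances of an acetyl/ketone group (-C(=O)CH3) meeting every constraint; each maps to a distinct set of atoms, giving 3 matches.

3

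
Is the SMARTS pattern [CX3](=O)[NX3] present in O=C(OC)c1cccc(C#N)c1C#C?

No

The pattern [CX3](=O)[NX3] describes a carbonyl carbon bonded to a trivalent nitrogen — an amide.
The closest candidate here is a methyl-ester group (-C(=O)OCH3), but the carbonyl is bonded to O, not to an NX3 nitrogen. No other fragment satisfies the full query, so there is no match.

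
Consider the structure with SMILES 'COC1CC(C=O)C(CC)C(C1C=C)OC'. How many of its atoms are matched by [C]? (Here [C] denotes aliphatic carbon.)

Check the 16 heavy atoms by environment: 13× C → match; 3× O → no.
That gives 13 matching atoms.

13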